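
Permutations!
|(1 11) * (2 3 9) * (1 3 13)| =6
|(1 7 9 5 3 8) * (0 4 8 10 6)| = 10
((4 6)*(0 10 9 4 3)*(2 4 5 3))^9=((0 10 9 5 3)(2 4 6))^9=(0 3 5 9 10)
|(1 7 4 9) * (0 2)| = 4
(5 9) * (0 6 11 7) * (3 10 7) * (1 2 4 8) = (0 6 11 3 10 7)(1 2 4 8)(5 9) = [6, 2, 4, 10, 8, 9, 11, 0, 1, 5, 7, 3]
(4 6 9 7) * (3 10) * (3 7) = (3 10 7 4 6 9) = [0, 1, 2, 10, 6, 5, 9, 4, 8, 3, 7]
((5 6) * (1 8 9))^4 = (1 8 9)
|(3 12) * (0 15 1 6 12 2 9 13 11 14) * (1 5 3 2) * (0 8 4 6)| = 45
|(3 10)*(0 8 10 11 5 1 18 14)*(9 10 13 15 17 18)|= 42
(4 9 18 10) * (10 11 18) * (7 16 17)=(4 9 10)(7 16 17)(11 18)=[0, 1, 2, 3, 9, 5, 6, 16, 8, 10, 4, 18, 12, 13, 14, 15, 17, 7, 11]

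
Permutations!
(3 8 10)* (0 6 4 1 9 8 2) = (0 6 4 1 9 8 10 3 2) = [6, 9, 0, 2, 1, 5, 4, 7, 10, 8, 3]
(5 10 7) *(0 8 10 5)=(0 8 10 7)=[8, 1, 2, 3, 4, 5, 6, 0, 10, 9, 7]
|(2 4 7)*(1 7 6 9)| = 6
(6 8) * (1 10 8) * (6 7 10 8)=[0, 8, 2, 3, 4, 5, 1, 10, 7, 9, 6]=(1 8 7 10 6)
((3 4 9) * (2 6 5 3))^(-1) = (2 9 4 3 5 6)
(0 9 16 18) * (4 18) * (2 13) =(0 9 16 4 18)(2 13) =[9, 1, 13, 3, 18, 5, 6, 7, 8, 16, 10, 11, 12, 2, 14, 15, 4, 17, 0]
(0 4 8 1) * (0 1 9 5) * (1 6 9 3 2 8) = [4, 6, 8, 2, 1, 0, 9, 7, 3, 5] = (0 4 1 6 9 5)(2 8 3)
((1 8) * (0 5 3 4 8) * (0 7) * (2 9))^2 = (9)(0 3 8 7 5 4 1)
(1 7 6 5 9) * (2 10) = [0, 7, 10, 3, 4, 9, 5, 6, 8, 1, 2] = (1 7 6 5 9)(2 10)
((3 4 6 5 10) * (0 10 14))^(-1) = ((0 10 3 4 6 5 14))^(-1) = (0 14 5 6 4 3 10)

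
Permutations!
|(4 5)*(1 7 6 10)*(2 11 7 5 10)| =|(1 5 4 10)(2 11 7 6)| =4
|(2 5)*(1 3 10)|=|(1 3 10)(2 5)|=6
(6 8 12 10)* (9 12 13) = (6 8 13 9 12 10) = [0, 1, 2, 3, 4, 5, 8, 7, 13, 12, 6, 11, 10, 9]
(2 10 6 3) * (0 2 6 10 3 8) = [2, 1, 3, 6, 4, 5, 8, 7, 0, 9, 10] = (10)(0 2 3 6 8)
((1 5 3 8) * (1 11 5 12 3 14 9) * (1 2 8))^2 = ((1 12 3)(2 8 11 5 14 9))^2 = (1 3 12)(2 11 14)(5 9 8)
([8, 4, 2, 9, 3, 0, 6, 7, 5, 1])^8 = (9)(0 5 8)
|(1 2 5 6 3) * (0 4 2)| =|(0 4 2 5 6 3 1)| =7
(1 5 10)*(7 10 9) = (1 5 9 7 10) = [0, 5, 2, 3, 4, 9, 6, 10, 8, 7, 1]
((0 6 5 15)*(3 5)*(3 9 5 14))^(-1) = (0 15 5 9 6)(3 14)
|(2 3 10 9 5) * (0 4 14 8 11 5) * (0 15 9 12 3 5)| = |(0 4 14 8 11)(2 5)(3 10 12)(9 15)| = 30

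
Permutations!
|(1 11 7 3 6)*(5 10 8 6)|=|(1 11 7 3 5 10 8 6)|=8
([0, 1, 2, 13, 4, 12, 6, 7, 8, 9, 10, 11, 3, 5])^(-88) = (13)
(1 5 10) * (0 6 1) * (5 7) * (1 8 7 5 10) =(0 6 8 7 10)(1 5) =[6, 5, 2, 3, 4, 1, 8, 10, 7, 9, 0]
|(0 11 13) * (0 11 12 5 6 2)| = 10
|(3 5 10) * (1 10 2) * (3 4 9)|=7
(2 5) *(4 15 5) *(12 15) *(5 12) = (2 4 5)(12 15) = [0, 1, 4, 3, 5, 2, 6, 7, 8, 9, 10, 11, 15, 13, 14, 12]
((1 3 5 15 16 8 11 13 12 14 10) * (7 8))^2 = ((1 3 5 15 16 7 8 11 13 12 14 10))^2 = (1 5 16 8 13 14)(3 15 7 11 12 10)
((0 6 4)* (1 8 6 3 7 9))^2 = (0 7 1 6)(3 9 8 4)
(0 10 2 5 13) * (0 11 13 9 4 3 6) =(0 10 2 5 9 4 3 6)(11 13) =[10, 1, 5, 6, 3, 9, 0, 7, 8, 4, 2, 13, 12, 11]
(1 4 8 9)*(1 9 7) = (9)(1 4 8 7) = [0, 4, 2, 3, 8, 5, 6, 1, 7, 9]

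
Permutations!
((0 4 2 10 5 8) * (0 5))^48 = ((0 4 2 10)(5 8))^48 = (10)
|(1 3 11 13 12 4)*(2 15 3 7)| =9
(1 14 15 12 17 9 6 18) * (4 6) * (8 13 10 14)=(1 8 13 10 14 15 12 17 9 4 6 18)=[0, 8, 2, 3, 6, 5, 18, 7, 13, 4, 14, 11, 17, 10, 15, 12, 16, 9, 1]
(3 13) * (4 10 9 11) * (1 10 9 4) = (1 10 4 9 11)(3 13) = [0, 10, 2, 13, 9, 5, 6, 7, 8, 11, 4, 1, 12, 3]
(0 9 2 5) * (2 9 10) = [10, 1, 5, 3, 4, 0, 6, 7, 8, 9, 2] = (0 10 2 5)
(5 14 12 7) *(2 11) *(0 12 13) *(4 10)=(0 12 7 5 14 13)(2 11)(4 10)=[12, 1, 11, 3, 10, 14, 6, 5, 8, 9, 4, 2, 7, 0, 13]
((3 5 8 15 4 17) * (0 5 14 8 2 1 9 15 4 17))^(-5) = (0 17 5 3 2 14 1 8 9 4 15)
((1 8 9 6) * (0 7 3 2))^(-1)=((0 7 3 2)(1 8 9 6))^(-1)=(0 2 3 7)(1 6 9 8)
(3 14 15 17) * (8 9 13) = (3 14 15 17)(8 9 13) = [0, 1, 2, 14, 4, 5, 6, 7, 9, 13, 10, 11, 12, 8, 15, 17, 16, 3]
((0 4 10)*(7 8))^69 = (10)(7 8) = ((0 4 10)(7 8))^69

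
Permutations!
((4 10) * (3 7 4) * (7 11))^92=(3 7 10 11 4)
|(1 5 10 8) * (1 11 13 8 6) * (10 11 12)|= 8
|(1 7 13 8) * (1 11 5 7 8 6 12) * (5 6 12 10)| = 9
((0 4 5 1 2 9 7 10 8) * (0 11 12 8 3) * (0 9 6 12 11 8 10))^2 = (0 5 2 12 3 7 4 1 6 10 9) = ((0 4 5 1 2 6 12 10 3 9 7))^2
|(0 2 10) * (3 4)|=6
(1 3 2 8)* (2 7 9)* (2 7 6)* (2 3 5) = (1 5 2 8)(3 6)(7 9) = [0, 5, 8, 6, 4, 2, 3, 9, 1, 7]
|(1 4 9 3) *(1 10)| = |(1 4 9 3 10)| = 5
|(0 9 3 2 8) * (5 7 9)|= |(0 5 7 9 3 2 8)|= 7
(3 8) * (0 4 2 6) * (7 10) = [4, 1, 6, 8, 2, 5, 0, 10, 3, 9, 7] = (0 4 2 6)(3 8)(7 10)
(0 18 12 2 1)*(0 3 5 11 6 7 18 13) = (0 13)(1 3 5 11 6 7 18 12 2) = [13, 3, 1, 5, 4, 11, 7, 18, 8, 9, 10, 6, 2, 0, 14, 15, 16, 17, 12]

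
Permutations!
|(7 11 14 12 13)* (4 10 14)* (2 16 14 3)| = 10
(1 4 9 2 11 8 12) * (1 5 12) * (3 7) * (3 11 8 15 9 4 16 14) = (1 16 14 3 7 11 15 9 2 8)(5 12) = [0, 16, 8, 7, 4, 12, 6, 11, 1, 2, 10, 15, 5, 13, 3, 9, 14]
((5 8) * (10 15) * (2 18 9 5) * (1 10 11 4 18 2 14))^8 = ((1 10 15 11 4 18 9 5 8 14))^8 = (1 8 9 4 15)(5 18 11 10 14)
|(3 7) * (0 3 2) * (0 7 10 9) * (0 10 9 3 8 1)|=6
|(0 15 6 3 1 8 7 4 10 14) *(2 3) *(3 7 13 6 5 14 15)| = 13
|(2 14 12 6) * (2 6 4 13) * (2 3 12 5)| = 12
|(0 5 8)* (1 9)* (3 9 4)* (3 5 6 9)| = 7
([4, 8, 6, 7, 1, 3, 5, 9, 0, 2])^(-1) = (0 8 1 4)(2 9 7 3 5 6)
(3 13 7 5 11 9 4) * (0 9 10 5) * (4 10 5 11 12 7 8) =(0 9 10 11 5 12 7)(3 13 8 4) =[9, 1, 2, 13, 3, 12, 6, 0, 4, 10, 11, 5, 7, 8]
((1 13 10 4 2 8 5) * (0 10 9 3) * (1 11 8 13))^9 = ((0 10 4 2 13 9 3)(5 11 8))^9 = (0 4 13 3 10 2 9)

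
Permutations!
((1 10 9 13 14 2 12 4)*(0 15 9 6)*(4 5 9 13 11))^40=((0 15 13 14 2 12 5 9 11 4 1 10 6))^40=(0 15 13 14 2 12 5 9 11 4 1 10 6)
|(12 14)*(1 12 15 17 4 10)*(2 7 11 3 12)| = |(1 2 7 11 3 12 14 15 17 4 10)| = 11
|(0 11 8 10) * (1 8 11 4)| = 5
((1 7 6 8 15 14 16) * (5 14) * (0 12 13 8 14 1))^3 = (0 8 1 14 12 15 7 16 13 5 6)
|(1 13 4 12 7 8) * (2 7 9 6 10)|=|(1 13 4 12 9 6 10 2 7 8)|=10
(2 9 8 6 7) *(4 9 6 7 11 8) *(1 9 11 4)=(1 9)(2 6 4 11 8 7)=[0, 9, 6, 3, 11, 5, 4, 2, 7, 1, 10, 8]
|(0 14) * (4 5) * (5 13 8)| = |(0 14)(4 13 8 5)| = 4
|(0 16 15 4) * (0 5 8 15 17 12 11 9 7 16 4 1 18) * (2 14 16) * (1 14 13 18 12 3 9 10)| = 28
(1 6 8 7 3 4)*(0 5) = [5, 6, 2, 4, 1, 0, 8, 3, 7] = (0 5)(1 6 8 7 3 4)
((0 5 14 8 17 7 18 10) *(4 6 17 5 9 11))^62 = (0 10 18 7 17 6 4 11 9)(5 8 14)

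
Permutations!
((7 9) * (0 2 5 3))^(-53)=(0 3 5 2)(7 9)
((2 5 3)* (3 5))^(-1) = ((5)(2 3))^(-1) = (5)(2 3)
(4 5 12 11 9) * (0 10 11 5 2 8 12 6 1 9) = (0 10 11)(1 9 4 2 8 12 5 6) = [10, 9, 8, 3, 2, 6, 1, 7, 12, 4, 11, 0, 5]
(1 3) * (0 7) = (0 7)(1 3) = [7, 3, 2, 1, 4, 5, 6, 0]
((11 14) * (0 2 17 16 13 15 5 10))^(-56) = ((0 2 17 16 13 15 5 10)(11 14))^(-56) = (17)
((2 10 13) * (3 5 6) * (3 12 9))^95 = ((2 10 13)(3 5 6 12 9))^95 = (2 13 10)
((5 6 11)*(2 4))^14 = ((2 4)(5 6 11))^14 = (5 11 6)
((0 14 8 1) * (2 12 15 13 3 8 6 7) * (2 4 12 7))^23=((0 14 6 2 7 4 12 15 13 3 8 1))^23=(0 1 8 3 13 15 12 4 7 2 6 14)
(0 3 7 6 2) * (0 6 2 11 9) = (0 3 7 2 6 11 9) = [3, 1, 6, 7, 4, 5, 11, 2, 8, 0, 10, 9]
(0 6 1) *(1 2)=(0 6 2 1)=[6, 0, 1, 3, 4, 5, 2]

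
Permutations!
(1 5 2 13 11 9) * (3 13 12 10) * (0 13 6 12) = (0 13 11 9 1 5 2)(3 6 12 10) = [13, 5, 0, 6, 4, 2, 12, 7, 8, 1, 3, 9, 10, 11]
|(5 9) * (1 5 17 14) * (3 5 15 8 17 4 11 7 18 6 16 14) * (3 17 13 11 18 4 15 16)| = 33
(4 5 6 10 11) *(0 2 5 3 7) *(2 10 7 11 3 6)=(0 10 3 11 4 6 7)(2 5)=[10, 1, 5, 11, 6, 2, 7, 0, 8, 9, 3, 4]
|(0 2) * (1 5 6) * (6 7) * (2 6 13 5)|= 12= |(0 6 1 2)(5 7 13)|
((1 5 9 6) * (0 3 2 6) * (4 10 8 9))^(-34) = (0 4 2 8 1)(3 10 6 9 5)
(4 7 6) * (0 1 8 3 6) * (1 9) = (0 9 1 8 3 6 4 7) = [9, 8, 2, 6, 7, 5, 4, 0, 3, 1]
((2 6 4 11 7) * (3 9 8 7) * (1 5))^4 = (2 3)(4 8)(6 9)(7 11) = ((1 5)(2 6 4 11 3 9 8 7))^4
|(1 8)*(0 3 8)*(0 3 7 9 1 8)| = |(0 7 9 1 3)| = 5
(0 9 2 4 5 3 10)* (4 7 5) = (0 9 2 7 5 3 10) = [9, 1, 7, 10, 4, 3, 6, 5, 8, 2, 0]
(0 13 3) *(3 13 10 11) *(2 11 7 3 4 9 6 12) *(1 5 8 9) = (13)(0 10 7 3)(1 5 8 9 6 12 2 11 4) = [10, 5, 11, 0, 1, 8, 12, 3, 9, 6, 7, 4, 2, 13]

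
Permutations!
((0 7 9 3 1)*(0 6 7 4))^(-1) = ((0 4)(1 6 7 9 3))^(-1) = (0 4)(1 3 9 7 6)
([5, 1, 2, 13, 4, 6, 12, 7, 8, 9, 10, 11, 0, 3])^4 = (13)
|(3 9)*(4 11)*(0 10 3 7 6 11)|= 8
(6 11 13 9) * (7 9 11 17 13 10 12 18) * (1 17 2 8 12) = (1 17 13 11 10)(2 8 12 18 7 9 6) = [0, 17, 8, 3, 4, 5, 2, 9, 12, 6, 1, 10, 18, 11, 14, 15, 16, 13, 7]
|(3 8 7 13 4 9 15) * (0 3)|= 8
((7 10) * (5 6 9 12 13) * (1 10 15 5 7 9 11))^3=((1 10 9 12 13 7 15 5 6 11))^3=(1 12 15 11 9 7 6 10 13 5)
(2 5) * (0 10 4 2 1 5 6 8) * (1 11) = [10, 5, 6, 3, 2, 11, 8, 7, 0, 9, 4, 1] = (0 10 4 2 6 8)(1 5 11)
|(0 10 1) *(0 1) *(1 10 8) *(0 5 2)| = 6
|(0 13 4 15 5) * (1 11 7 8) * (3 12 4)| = |(0 13 3 12 4 15 5)(1 11 7 8)| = 28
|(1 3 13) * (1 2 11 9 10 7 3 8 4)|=21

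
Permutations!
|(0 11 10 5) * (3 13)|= |(0 11 10 5)(3 13)|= 4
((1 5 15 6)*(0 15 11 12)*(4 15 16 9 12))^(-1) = (0 12 9 16)(1 6 15 4 11 5)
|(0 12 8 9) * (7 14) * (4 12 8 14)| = |(0 8 9)(4 12 14 7)| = 12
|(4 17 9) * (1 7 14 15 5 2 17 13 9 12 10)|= |(1 7 14 15 5 2 17 12 10)(4 13 9)|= 9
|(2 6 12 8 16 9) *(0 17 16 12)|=|(0 17 16 9 2 6)(8 12)|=6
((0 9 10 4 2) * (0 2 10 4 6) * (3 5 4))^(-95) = ((0 9 3 5 4 10 6))^(-95) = (0 5 6 3 10 9 4)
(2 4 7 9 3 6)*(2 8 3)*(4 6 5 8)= (2 6 4 7 9)(3 5 8)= [0, 1, 6, 5, 7, 8, 4, 9, 3, 2]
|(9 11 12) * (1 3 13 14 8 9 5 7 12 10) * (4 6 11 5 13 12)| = 13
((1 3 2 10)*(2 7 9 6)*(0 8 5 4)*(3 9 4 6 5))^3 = (0 7 8 4 3)(1 6)(2 9)(5 10)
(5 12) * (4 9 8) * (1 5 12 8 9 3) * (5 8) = [0, 8, 2, 1, 3, 5, 6, 7, 4, 9, 10, 11, 12] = (12)(1 8 4 3)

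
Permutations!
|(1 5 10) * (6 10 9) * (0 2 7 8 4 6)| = 10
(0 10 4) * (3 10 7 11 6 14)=(0 7 11 6 14 3 10 4)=[7, 1, 2, 10, 0, 5, 14, 11, 8, 9, 4, 6, 12, 13, 3]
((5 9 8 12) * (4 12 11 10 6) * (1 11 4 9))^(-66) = (1 4 6)(5 8 10)(9 11 12)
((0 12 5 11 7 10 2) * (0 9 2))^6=(12)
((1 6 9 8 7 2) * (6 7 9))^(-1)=(1 2 7)(8 9)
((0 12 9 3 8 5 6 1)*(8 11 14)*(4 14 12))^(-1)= (0 1 6 5 8 14 4)(3 9 12 11)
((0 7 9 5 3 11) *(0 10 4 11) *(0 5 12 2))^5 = ((0 7 9 12 2)(3 5)(4 11 10))^5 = (12)(3 5)(4 10 11)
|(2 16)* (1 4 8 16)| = |(1 4 8 16 2)| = 5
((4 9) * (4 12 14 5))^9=((4 9 12 14 5))^9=(4 5 14 12 9)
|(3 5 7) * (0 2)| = 6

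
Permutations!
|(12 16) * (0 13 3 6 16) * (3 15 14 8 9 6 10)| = 18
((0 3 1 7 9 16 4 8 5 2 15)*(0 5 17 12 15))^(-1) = (0 2 5 15 12 17 8 4 16 9 7 1 3) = ((0 3 1 7 9 16 4 8 17 12 15 5 2))^(-1)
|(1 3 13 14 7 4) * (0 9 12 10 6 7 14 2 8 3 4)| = 12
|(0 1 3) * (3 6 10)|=|(0 1 6 10 3)|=5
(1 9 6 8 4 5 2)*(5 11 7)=(1 9 6 8 4 11 7 5 2)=[0, 9, 1, 3, 11, 2, 8, 5, 4, 6, 10, 7]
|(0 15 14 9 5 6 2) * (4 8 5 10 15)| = |(0 4 8 5 6 2)(9 10 15 14)| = 12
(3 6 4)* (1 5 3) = (1 5 3 6 4) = [0, 5, 2, 6, 1, 3, 4]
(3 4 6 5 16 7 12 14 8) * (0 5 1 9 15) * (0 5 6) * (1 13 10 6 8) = (0 8 3 4)(1 9 15 5 16 7 12 14)(6 13 10) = [8, 9, 2, 4, 0, 16, 13, 12, 3, 15, 6, 11, 14, 10, 1, 5, 7]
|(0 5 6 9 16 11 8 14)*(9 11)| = |(0 5 6 11 8 14)(9 16)| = 6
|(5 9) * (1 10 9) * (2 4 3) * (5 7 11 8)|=21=|(1 10 9 7 11 8 5)(2 4 3)|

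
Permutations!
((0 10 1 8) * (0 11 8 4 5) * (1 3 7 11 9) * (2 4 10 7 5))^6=(0 10 8)(1 11 5)(3 9 7)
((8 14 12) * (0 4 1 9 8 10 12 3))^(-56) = ((0 4 1 9 8 14 3)(10 12))^(-56) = (14)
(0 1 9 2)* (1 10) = (0 10 1 9 2) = [10, 9, 0, 3, 4, 5, 6, 7, 8, 2, 1]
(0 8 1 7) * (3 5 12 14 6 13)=(0 8 1 7)(3 5 12 14 6 13)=[8, 7, 2, 5, 4, 12, 13, 0, 1, 9, 10, 11, 14, 3, 6]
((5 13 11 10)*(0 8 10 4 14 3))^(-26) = ((0 8 10 5 13 11 4 14 3))^(-26) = (0 8 10 5 13 11 4 14 3)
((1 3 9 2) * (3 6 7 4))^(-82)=(1 7 3 2 6 4 9)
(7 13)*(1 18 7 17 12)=(1 18 7 13 17 12)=[0, 18, 2, 3, 4, 5, 6, 13, 8, 9, 10, 11, 1, 17, 14, 15, 16, 12, 7]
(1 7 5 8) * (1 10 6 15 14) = [0, 7, 2, 3, 4, 8, 15, 5, 10, 9, 6, 11, 12, 13, 1, 14] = (1 7 5 8 10 6 15 14)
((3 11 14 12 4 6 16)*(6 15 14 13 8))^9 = ((3 11 13 8 6 16)(4 15 14 12))^9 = (3 8)(4 15 14 12)(6 11)(13 16)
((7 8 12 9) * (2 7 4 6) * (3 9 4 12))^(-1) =(2 6 4 12 9 3 8 7)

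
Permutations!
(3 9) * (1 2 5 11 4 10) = (1 2 5 11 4 10)(3 9) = [0, 2, 5, 9, 10, 11, 6, 7, 8, 3, 1, 4]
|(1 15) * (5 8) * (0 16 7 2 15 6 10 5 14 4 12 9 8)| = 45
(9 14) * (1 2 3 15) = (1 2 3 15)(9 14) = [0, 2, 3, 15, 4, 5, 6, 7, 8, 14, 10, 11, 12, 13, 9, 1]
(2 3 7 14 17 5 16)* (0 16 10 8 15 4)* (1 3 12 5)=(0 16 2 12 5 10 8 15 4)(1 3 7 14 17)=[16, 3, 12, 7, 0, 10, 6, 14, 15, 9, 8, 11, 5, 13, 17, 4, 2, 1]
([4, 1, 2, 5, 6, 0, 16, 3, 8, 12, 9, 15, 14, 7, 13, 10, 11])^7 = (0 9)(3 15)(4 12)(5 10)(6 14)(7 11)(13 16)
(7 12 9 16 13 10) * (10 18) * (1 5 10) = (1 5 10 7 12 9 16 13 18) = [0, 5, 2, 3, 4, 10, 6, 12, 8, 16, 7, 11, 9, 18, 14, 15, 13, 17, 1]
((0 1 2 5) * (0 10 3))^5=(0 3 10 5 2 1)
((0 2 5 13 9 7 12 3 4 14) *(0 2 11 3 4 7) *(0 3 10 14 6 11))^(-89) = (2 4 13 11 3 14 12 5 6 9 10 7)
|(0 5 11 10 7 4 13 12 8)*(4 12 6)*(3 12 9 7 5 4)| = 42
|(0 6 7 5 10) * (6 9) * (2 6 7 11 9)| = |(0 2 6 11 9 7 5 10)| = 8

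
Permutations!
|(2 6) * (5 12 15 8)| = 4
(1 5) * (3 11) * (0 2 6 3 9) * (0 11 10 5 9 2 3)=(0 3 10 5 1 9 11 2 6)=[3, 9, 6, 10, 4, 1, 0, 7, 8, 11, 5, 2]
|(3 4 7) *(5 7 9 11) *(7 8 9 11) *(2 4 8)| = 4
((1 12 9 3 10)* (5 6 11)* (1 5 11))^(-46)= (1 3 6 9 5 12 10)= ((1 12 9 3 10 5 6))^(-46)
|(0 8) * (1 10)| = 2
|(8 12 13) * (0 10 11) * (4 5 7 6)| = 12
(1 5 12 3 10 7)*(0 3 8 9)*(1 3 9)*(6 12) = (0 9)(1 5 6 12 8)(3 10 7) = [9, 5, 2, 10, 4, 6, 12, 3, 1, 0, 7, 11, 8]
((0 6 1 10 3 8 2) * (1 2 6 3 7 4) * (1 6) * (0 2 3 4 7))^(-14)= ((0 4 6 3 8 1 10))^(-14)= (10)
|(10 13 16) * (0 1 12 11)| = 12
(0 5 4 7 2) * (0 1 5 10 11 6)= (0 10 11 6)(1 5 4 7 2)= [10, 5, 1, 3, 7, 4, 0, 2, 8, 9, 11, 6]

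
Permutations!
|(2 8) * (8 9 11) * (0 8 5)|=|(0 8 2 9 11 5)|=6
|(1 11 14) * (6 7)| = |(1 11 14)(6 7)| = 6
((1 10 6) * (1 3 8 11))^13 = (1 10 6 3 8 11) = ((1 10 6 3 8 11))^13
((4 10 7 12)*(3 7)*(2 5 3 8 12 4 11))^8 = ((2 5 3 7 4 10 8 12 11))^8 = (2 11 12 8 10 4 7 3 5)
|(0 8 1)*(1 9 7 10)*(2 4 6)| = 6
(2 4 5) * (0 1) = (0 1)(2 4 5) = [1, 0, 4, 3, 5, 2]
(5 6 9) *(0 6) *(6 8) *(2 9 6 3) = (0 8 3 2 9 5) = [8, 1, 9, 2, 4, 0, 6, 7, 3, 5]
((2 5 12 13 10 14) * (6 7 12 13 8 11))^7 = ((2 5 13 10 14)(6 7 12 8 11))^7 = (2 13 14 5 10)(6 12 11 7 8)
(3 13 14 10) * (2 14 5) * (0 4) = [4, 1, 14, 13, 0, 2, 6, 7, 8, 9, 3, 11, 12, 5, 10] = (0 4)(2 14 10 3 13 5)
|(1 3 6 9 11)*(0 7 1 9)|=10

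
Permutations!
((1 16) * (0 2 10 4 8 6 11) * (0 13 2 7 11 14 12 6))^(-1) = ((0 7 11 13 2 10 4 8)(1 16)(6 14 12))^(-1) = (0 8 4 10 2 13 11 7)(1 16)(6 12 14)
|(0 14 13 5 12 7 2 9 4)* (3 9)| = |(0 14 13 5 12 7 2 3 9 4)| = 10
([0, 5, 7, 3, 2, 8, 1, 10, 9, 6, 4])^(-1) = (1 6 9 8 5)(2 4 10 7)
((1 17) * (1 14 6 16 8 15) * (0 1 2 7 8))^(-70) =((0 1 17 14 6 16)(2 7 8 15))^(-70) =(0 17 6)(1 14 16)(2 8)(7 15)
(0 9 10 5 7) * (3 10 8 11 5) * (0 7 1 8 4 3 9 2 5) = (0 2 5 1 8 11)(3 10 9 4) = [2, 8, 5, 10, 3, 1, 6, 7, 11, 4, 9, 0]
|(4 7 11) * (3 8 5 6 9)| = 15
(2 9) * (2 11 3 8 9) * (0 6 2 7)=(0 6 2 7)(3 8 9 11)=[6, 1, 7, 8, 4, 5, 2, 0, 9, 11, 10, 3]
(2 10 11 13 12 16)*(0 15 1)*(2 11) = [15, 0, 10, 3, 4, 5, 6, 7, 8, 9, 2, 13, 16, 12, 14, 1, 11] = (0 15 1)(2 10)(11 13 12 16)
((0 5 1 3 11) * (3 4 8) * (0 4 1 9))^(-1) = (0 9 5)(3 8 4 11)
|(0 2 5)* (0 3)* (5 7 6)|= 6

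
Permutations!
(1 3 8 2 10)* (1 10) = (10)(1 3 8 2) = [0, 3, 1, 8, 4, 5, 6, 7, 2, 9, 10]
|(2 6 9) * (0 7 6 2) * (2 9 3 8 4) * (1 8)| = |(0 7 6 3 1 8 4 2 9)| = 9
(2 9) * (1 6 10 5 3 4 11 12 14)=[0, 6, 9, 4, 11, 3, 10, 7, 8, 2, 5, 12, 14, 13, 1]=(1 6 10 5 3 4 11 12 14)(2 9)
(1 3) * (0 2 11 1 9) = (0 2 11 1 3 9) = [2, 3, 11, 9, 4, 5, 6, 7, 8, 0, 10, 1]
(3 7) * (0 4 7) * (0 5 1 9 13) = (0 4 7 3 5 1 9 13) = [4, 9, 2, 5, 7, 1, 6, 3, 8, 13, 10, 11, 12, 0]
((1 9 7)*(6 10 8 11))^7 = (1 9 7)(6 11 8 10)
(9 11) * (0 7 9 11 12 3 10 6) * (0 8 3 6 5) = [7, 1, 2, 10, 4, 0, 8, 9, 3, 12, 5, 11, 6] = (0 7 9 12 6 8 3 10 5)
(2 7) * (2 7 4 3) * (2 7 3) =(2 4)(3 7) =[0, 1, 4, 7, 2, 5, 6, 3]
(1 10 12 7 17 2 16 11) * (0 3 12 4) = (0 3 12 7 17 2 16 11 1 10 4) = [3, 10, 16, 12, 0, 5, 6, 17, 8, 9, 4, 1, 7, 13, 14, 15, 11, 2]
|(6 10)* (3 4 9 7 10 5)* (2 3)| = |(2 3 4 9 7 10 6 5)| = 8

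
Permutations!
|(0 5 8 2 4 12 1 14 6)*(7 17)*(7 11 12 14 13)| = 42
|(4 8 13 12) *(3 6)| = |(3 6)(4 8 13 12)| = 4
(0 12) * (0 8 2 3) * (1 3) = (0 12 8 2 1 3) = [12, 3, 1, 0, 4, 5, 6, 7, 2, 9, 10, 11, 8]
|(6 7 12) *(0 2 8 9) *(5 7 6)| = 12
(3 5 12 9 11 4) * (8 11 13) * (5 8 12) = (3 8 11 4)(9 13 12) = [0, 1, 2, 8, 3, 5, 6, 7, 11, 13, 10, 4, 9, 12]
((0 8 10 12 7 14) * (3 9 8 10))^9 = ((0 10 12 7 14)(3 9 8))^9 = (0 14 7 12 10)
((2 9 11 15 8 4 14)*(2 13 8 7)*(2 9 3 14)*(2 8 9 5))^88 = ((2 3 14 13 9 11 15 7 5)(4 8))^88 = (2 7 11 13 3 5 15 9 14)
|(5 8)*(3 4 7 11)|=|(3 4 7 11)(5 8)|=4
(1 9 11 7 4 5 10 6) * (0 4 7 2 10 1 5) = (0 4)(1 9 11 2 10 6 5) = [4, 9, 10, 3, 0, 1, 5, 7, 8, 11, 6, 2]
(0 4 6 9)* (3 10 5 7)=(0 4 6 9)(3 10 5 7)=[4, 1, 2, 10, 6, 7, 9, 3, 8, 0, 5]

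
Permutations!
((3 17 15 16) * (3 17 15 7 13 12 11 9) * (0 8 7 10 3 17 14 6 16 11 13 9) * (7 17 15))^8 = ((0 8 17 10 3 7 9 15 11)(6 16 14)(12 13))^8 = (0 11 15 9 7 3 10 17 8)(6 14 16)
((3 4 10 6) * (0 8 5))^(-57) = (3 6 10 4)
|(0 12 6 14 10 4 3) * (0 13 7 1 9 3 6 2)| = |(0 12 2)(1 9 3 13 7)(4 6 14 10)| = 60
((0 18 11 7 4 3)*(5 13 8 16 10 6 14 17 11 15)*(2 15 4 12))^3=((0 18 4 3)(2 15 5 13 8 16 10 6 14 17 11 7 12))^3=(0 3 4 18)(2 13 10 17 12 5 16 14 7 15 8 6 11)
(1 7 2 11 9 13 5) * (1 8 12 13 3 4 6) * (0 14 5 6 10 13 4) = (0 14 5 8 12 4 10 13 6 1 7 2 11 9 3) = [14, 7, 11, 0, 10, 8, 1, 2, 12, 3, 13, 9, 4, 6, 5]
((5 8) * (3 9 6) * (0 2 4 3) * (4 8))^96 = ((0 2 8 5 4 3 9 6))^96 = (9)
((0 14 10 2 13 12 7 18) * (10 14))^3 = (0 13 18 2 7 10 12)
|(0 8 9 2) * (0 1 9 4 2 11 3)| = |(0 8 4 2 1 9 11 3)| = 8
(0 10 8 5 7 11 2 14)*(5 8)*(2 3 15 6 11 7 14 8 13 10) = (0 2 8 13 10 5 14)(3 15 6 11) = [2, 1, 8, 15, 4, 14, 11, 7, 13, 9, 5, 3, 12, 10, 0, 6]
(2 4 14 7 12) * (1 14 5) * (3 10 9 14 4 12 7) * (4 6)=(1 6 4 5)(2 12)(3 10 9 14)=[0, 6, 12, 10, 5, 1, 4, 7, 8, 14, 9, 11, 2, 13, 3]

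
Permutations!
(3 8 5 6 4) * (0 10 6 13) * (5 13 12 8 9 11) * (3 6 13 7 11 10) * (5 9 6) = [3, 1, 2, 6, 5, 12, 4, 11, 7, 10, 13, 9, 8, 0] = (0 3 6 4 5 12 8 7 11 9 10 13)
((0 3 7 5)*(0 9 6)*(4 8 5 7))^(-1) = (0 6 9 5 8 4 3)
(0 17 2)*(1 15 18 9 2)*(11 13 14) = (0 17 1 15 18 9 2)(11 13 14) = [17, 15, 0, 3, 4, 5, 6, 7, 8, 2, 10, 13, 12, 14, 11, 18, 16, 1, 9]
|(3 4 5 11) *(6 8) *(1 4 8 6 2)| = 7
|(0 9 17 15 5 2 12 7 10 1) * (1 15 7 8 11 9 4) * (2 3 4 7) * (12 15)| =|(0 7 10 12 8 11 9 17 2 15 5 3 4 1)| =14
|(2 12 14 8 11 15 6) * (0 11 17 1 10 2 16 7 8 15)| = 22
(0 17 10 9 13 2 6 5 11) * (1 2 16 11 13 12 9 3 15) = [17, 2, 6, 15, 4, 13, 5, 7, 8, 12, 3, 0, 9, 16, 14, 1, 11, 10] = (0 17 10 3 15 1 2 6 5 13 16 11)(9 12)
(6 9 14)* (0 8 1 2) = (0 8 1 2)(6 9 14) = [8, 2, 0, 3, 4, 5, 9, 7, 1, 14, 10, 11, 12, 13, 6]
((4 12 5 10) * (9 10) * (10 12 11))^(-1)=(4 10 11)(5 12 9)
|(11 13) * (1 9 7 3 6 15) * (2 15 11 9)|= |(1 2 15)(3 6 11 13 9 7)|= 6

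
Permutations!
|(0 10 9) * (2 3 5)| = |(0 10 9)(2 3 5)| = 3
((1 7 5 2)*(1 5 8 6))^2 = (1 8)(6 7)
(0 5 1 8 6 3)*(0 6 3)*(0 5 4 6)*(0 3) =[4, 8, 2, 3, 6, 1, 5, 7, 0] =(0 4 6 5 1 8)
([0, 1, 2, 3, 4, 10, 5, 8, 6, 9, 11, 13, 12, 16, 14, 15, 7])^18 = [0, 1, 2, 3, 4, 11, 10, 6, 5, 9, 13, 16, 12, 7, 14, 15, 8]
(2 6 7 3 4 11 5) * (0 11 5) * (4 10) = (0 11)(2 6 7 3 10 4 5) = [11, 1, 6, 10, 5, 2, 7, 3, 8, 9, 4, 0]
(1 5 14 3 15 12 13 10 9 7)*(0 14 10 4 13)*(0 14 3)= (0 3 15 12 14)(1 5 10 9 7)(4 13)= [3, 5, 2, 15, 13, 10, 6, 1, 8, 7, 9, 11, 14, 4, 0, 12]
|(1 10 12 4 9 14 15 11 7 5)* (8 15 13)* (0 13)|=|(0 13 8 15 11 7 5 1 10 12 4 9 14)|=13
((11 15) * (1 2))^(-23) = ((1 2)(11 15))^(-23) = (1 2)(11 15)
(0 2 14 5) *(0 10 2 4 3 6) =(0 4 3 6)(2 14 5 10) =[4, 1, 14, 6, 3, 10, 0, 7, 8, 9, 2, 11, 12, 13, 5]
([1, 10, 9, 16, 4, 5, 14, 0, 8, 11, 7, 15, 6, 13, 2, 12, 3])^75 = [7, 0, 6, 16, 4, 5, 15, 10, 8, 14, 1, 2, 11, 13, 12, 9, 3]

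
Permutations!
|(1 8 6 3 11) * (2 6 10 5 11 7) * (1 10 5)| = 20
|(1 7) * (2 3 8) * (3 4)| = |(1 7)(2 4 3 8)| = 4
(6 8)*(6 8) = (8) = [0, 1, 2, 3, 4, 5, 6, 7, 8]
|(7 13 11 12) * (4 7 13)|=|(4 7)(11 12 13)|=6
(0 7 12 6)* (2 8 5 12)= [7, 1, 8, 3, 4, 12, 0, 2, 5, 9, 10, 11, 6]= (0 7 2 8 5 12 6)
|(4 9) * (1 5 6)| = 6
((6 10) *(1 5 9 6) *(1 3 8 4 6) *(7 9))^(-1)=(1 9 7 5)(3 10 6 4 8)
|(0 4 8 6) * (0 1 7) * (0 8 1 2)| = |(0 4 1 7 8 6 2)| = 7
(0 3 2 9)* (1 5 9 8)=[3, 5, 8, 2, 4, 9, 6, 7, 1, 0]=(0 3 2 8 1 5 9)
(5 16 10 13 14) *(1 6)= [0, 6, 2, 3, 4, 16, 1, 7, 8, 9, 13, 11, 12, 14, 5, 15, 10]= (1 6)(5 16 10 13 14)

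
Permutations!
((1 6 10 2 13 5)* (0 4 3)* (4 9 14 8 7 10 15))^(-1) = (0 3 4 15 6 1 5 13 2 10 7 8 14 9)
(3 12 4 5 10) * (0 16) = (0 16)(3 12 4 5 10) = [16, 1, 2, 12, 5, 10, 6, 7, 8, 9, 3, 11, 4, 13, 14, 15, 0]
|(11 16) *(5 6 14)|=|(5 6 14)(11 16)|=6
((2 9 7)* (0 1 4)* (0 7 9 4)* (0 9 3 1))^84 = (9) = ((1 9 3)(2 4 7))^84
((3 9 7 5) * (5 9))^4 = (9)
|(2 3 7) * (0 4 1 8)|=|(0 4 1 8)(2 3 7)|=12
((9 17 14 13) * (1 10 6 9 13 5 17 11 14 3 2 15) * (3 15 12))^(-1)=(1 15 17 5 14 11 9 6 10)(2 3 12)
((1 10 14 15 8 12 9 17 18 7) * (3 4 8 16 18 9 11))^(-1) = ((1 10 14 15 16 18 7)(3 4 8 12 11)(9 17))^(-1) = (1 7 18 16 15 14 10)(3 11 12 8 4)(9 17)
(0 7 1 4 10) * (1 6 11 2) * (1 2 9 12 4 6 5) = (0 7 5 1 6 11 9 12 4 10) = [7, 6, 2, 3, 10, 1, 11, 5, 8, 12, 0, 9, 4]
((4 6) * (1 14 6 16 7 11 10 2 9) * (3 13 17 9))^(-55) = ((1 14 6 4 16 7 11 10 2 3 13 17 9))^(-55) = (1 13 10 16 14 17 2 7 6 9 3 11 4)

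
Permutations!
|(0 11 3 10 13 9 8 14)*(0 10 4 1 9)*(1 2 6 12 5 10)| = 20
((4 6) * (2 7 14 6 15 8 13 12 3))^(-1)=((2 7 14 6 4 15 8 13 12 3))^(-1)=(2 3 12 13 8 15 4 6 14 7)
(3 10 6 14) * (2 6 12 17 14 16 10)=(2 6 16 10 12 17 14 3)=[0, 1, 6, 2, 4, 5, 16, 7, 8, 9, 12, 11, 17, 13, 3, 15, 10, 14]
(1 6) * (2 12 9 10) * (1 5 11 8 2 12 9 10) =(1 6 5 11 8 2 9)(10 12) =[0, 6, 9, 3, 4, 11, 5, 7, 2, 1, 12, 8, 10]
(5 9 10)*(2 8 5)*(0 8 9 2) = (0 8 5 2 9 10) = [8, 1, 9, 3, 4, 2, 6, 7, 5, 10, 0]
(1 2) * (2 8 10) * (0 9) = (0 9)(1 8 10 2) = [9, 8, 1, 3, 4, 5, 6, 7, 10, 0, 2]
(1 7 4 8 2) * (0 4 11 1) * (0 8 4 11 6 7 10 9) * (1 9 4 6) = (0 11 9)(1 10 4 6 7)(2 8) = [11, 10, 8, 3, 6, 5, 7, 1, 2, 0, 4, 9]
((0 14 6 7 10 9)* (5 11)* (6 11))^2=(0 11 6 10)(5 7 9 14)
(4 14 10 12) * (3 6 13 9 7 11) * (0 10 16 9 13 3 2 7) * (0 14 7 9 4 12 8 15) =(0 10 8 15)(2 9 14 16 4 7 11)(3 6) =[10, 1, 9, 6, 7, 5, 3, 11, 15, 14, 8, 2, 12, 13, 16, 0, 4]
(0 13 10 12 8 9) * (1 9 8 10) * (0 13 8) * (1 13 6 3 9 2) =(13)(0 8)(1 2)(3 9 6)(10 12) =[8, 2, 1, 9, 4, 5, 3, 7, 0, 6, 12, 11, 10, 13]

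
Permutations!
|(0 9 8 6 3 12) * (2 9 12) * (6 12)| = 7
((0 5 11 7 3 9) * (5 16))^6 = (0 9 3 7 11 5 16)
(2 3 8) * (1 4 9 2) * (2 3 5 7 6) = (1 4 9 3 8)(2 5 7 6) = [0, 4, 5, 8, 9, 7, 2, 6, 1, 3]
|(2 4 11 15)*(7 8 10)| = |(2 4 11 15)(7 8 10)| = 12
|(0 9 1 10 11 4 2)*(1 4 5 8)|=|(0 9 4 2)(1 10 11 5 8)|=20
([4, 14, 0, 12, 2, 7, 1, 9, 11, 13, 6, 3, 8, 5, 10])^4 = (14)(0 4 2)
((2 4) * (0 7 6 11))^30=(0 6)(7 11)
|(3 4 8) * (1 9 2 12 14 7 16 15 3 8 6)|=|(1 9 2 12 14 7 16 15 3 4 6)|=11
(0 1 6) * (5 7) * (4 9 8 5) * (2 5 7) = (0 1 6)(2 5)(4 9 8 7) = [1, 6, 5, 3, 9, 2, 0, 4, 7, 8]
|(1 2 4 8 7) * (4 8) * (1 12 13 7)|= 3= |(1 2 8)(7 12 13)|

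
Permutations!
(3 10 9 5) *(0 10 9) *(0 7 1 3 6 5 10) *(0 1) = (0 1 3 9 10 7)(5 6) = [1, 3, 2, 9, 4, 6, 5, 0, 8, 10, 7]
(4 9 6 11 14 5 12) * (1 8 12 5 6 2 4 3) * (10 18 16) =(1 8 12 3)(2 4 9)(6 11 14)(10 18 16) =[0, 8, 4, 1, 9, 5, 11, 7, 12, 2, 18, 14, 3, 13, 6, 15, 10, 17, 16]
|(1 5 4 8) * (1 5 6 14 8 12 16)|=8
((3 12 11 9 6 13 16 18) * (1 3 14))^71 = (1 3 12 11 9 6 13 16 18 14)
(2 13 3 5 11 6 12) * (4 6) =(2 13 3 5 11 4 6 12) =[0, 1, 13, 5, 6, 11, 12, 7, 8, 9, 10, 4, 2, 3]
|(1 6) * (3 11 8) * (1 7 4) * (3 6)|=|(1 3 11 8 6 7 4)|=7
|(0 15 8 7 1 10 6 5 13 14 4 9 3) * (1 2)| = 14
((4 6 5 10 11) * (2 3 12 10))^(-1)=(2 5 6 4 11 10 12 3)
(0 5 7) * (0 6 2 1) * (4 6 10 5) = (0 4 6 2 1)(5 7 10) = [4, 0, 1, 3, 6, 7, 2, 10, 8, 9, 5]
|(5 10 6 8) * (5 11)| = |(5 10 6 8 11)| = 5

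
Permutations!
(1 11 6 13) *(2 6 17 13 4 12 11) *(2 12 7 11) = (1 12 2 6 4 7 11 17 13) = [0, 12, 6, 3, 7, 5, 4, 11, 8, 9, 10, 17, 2, 1, 14, 15, 16, 13]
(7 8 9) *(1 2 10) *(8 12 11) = (1 2 10)(7 12 11 8 9) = [0, 2, 10, 3, 4, 5, 6, 12, 9, 7, 1, 8, 11]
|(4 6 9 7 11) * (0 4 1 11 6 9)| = |(0 4 9 7 6)(1 11)| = 10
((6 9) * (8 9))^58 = (6 8 9)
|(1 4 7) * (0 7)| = |(0 7 1 4)| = 4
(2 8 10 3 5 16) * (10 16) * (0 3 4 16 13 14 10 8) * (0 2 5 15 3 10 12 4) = (0 10)(3 15)(4 16 5 8 13 14 12) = [10, 1, 2, 15, 16, 8, 6, 7, 13, 9, 0, 11, 4, 14, 12, 3, 5]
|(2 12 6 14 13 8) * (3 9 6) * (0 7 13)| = 10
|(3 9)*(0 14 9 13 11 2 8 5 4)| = |(0 14 9 3 13 11 2 8 5 4)| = 10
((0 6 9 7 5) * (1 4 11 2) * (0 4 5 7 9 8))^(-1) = ((0 6 8)(1 5 4 11 2))^(-1) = (0 8 6)(1 2 11 4 5)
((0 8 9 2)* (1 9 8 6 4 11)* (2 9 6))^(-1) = (0 2)(1 11 4 6)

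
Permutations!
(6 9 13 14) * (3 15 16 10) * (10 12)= (3 15 16 12 10)(6 9 13 14)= [0, 1, 2, 15, 4, 5, 9, 7, 8, 13, 3, 11, 10, 14, 6, 16, 12]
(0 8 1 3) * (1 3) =(0 8 3) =[8, 1, 2, 0, 4, 5, 6, 7, 3]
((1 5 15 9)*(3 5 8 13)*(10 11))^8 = (1 8 13 3 5 15 9)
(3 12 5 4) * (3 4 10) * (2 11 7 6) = (2 11 7 6)(3 12 5 10) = [0, 1, 11, 12, 4, 10, 2, 6, 8, 9, 3, 7, 5]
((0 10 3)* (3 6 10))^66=((0 3)(6 10))^66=(10)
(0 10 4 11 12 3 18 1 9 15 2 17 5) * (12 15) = [10, 9, 17, 18, 11, 0, 6, 7, 8, 12, 4, 15, 3, 13, 14, 2, 16, 5, 1] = (0 10 4 11 15 2 17 5)(1 9 12 3 18)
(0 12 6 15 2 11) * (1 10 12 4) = (0 4 1 10 12 6 15 2 11) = [4, 10, 11, 3, 1, 5, 15, 7, 8, 9, 12, 0, 6, 13, 14, 2]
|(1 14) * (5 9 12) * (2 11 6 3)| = |(1 14)(2 11 6 3)(5 9 12)| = 12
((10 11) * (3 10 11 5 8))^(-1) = (11)(3 8 5 10) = ((11)(3 10 5 8))^(-1)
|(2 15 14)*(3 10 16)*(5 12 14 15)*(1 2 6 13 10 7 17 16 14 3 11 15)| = |(1 2 5 12 3 7 17 16 11 15)(6 13 10 14)| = 20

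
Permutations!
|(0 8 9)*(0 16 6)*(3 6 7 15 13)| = 9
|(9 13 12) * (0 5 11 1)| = 12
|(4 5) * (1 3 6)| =6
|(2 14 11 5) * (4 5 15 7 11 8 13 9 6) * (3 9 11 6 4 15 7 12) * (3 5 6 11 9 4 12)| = 28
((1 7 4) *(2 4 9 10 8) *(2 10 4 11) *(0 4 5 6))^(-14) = (11)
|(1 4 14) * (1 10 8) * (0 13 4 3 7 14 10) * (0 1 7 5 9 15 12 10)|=30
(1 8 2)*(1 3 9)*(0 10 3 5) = [10, 8, 5, 9, 4, 0, 6, 7, 2, 1, 3] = (0 10 3 9 1 8 2 5)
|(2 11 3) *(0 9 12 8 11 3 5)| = 6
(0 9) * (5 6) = [9, 1, 2, 3, 4, 6, 5, 7, 8, 0] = (0 9)(5 6)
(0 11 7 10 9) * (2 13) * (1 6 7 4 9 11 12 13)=(0 12 13 2 1 6 7 10 11 4 9)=[12, 6, 1, 3, 9, 5, 7, 10, 8, 0, 11, 4, 13, 2]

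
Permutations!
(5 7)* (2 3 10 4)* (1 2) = (1 2 3 10 4)(5 7) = [0, 2, 3, 10, 1, 7, 6, 5, 8, 9, 4]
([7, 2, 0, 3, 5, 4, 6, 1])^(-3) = (0 7 1 2)(4 5)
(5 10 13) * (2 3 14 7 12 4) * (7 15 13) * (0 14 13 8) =(0 14 15 8)(2 3 13 5 10 7 12 4) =[14, 1, 3, 13, 2, 10, 6, 12, 0, 9, 7, 11, 4, 5, 15, 8]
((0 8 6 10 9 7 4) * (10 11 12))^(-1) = (0 4 7 9 10 12 11 6 8)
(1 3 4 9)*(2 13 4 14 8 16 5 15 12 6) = (1 3 14 8 16 5 15 12 6 2 13 4 9) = [0, 3, 13, 14, 9, 15, 2, 7, 16, 1, 10, 11, 6, 4, 8, 12, 5]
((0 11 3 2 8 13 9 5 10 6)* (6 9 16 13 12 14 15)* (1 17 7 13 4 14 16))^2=((0 11 3 2 8 12 16 4 14 15 6)(1 17 7 13)(5 10 9))^2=(0 3 8 16 14 6 11 2 12 4 15)(1 7)(5 9 10)(13 17)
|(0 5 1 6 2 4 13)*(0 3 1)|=6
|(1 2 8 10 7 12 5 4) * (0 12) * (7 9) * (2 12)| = 12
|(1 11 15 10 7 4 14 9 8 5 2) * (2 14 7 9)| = |(1 11 15 10 9 8 5 14 2)(4 7)| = 18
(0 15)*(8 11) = (0 15)(8 11) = [15, 1, 2, 3, 4, 5, 6, 7, 11, 9, 10, 8, 12, 13, 14, 0]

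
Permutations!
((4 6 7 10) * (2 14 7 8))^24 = (2 10 8 7 6 14 4)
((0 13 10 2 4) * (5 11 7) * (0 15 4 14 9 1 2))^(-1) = ((0 13 10)(1 2 14 9)(4 15)(5 11 7))^(-1) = (0 10 13)(1 9 14 2)(4 15)(5 7 11)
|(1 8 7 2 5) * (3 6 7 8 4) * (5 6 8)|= 15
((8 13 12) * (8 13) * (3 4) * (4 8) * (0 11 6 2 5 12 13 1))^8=(13)(0 11 6 2 5 12 1)(3 4 8)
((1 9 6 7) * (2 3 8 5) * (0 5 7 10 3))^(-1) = ((0 5 2)(1 9 6 10 3 8 7))^(-1) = (0 2 5)(1 7 8 3 10 6 9)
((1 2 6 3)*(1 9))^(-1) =((1 2 6 3 9))^(-1) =(1 9 3 6 2)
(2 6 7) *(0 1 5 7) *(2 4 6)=(0 1 5 7 4 6)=[1, 5, 2, 3, 6, 7, 0, 4]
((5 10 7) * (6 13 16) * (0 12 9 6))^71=(0 16 13 6 9 12)(5 7 10)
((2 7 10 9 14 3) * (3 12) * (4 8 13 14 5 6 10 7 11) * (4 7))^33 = ((2 11 7 4 8 13 14 12 3)(5 6 10 9))^33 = (2 14 4)(3 13 7)(5 6 10 9)(8 11 12)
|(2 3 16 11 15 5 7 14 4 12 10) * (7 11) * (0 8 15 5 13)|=8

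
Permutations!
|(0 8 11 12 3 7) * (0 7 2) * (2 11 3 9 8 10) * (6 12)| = 6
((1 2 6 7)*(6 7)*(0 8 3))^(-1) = (0 3 8)(1 7 2)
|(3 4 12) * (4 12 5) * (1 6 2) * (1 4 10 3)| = |(1 6 2 4 5 10 3 12)| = 8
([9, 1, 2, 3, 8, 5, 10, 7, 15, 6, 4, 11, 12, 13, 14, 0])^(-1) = [15, 1, 2, 3, 10, 5, 9, 7, 4, 0, 6, 11, 12, 13, 14, 8]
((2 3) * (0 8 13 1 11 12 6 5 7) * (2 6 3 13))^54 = (0 7 5 6 3 12 11 1 13 2 8)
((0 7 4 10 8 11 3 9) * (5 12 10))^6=((0 7 4 5 12 10 8 11 3 9))^6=(0 8 4 3 12)(5 9 10 7 11)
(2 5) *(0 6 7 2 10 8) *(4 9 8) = [6, 1, 5, 3, 9, 10, 7, 2, 0, 8, 4] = (0 6 7 2 5 10 4 9 8)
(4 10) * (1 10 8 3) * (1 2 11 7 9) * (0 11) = (0 11 7 9 1 10 4 8 3 2) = [11, 10, 0, 2, 8, 5, 6, 9, 3, 1, 4, 7]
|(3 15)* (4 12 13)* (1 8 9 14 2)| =30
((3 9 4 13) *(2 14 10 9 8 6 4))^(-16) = (14)(3 13 4 6 8)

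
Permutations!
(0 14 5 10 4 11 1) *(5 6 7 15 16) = (0 14 6 7 15 16 5 10 4 11 1) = [14, 0, 2, 3, 11, 10, 7, 15, 8, 9, 4, 1, 12, 13, 6, 16, 5]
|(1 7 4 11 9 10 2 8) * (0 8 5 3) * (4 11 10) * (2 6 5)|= 11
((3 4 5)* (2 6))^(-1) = ((2 6)(3 4 5))^(-1) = (2 6)(3 5 4)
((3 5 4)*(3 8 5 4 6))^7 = ((3 4 8 5 6))^7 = (3 8 6 4 5)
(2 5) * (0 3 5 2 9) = (0 3 5 9) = [3, 1, 2, 5, 4, 9, 6, 7, 8, 0]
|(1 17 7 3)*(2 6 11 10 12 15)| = |(1 17 7 3)(2 6 11 10 12 15)| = 12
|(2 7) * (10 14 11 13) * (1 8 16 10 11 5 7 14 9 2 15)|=|(1 8 16 10 9 2 14 5 7 15)(11 13)|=10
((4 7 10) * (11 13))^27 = ((4 7 10)(11 13))^27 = (11 13)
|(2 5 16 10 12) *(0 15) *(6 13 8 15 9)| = 30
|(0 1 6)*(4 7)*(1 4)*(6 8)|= 6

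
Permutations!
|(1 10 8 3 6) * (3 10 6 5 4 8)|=10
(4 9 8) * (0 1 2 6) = (0 1 2 6)(4 9 8) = [1, 2, 6, 3, 9, 5, 0, 7, 4, 8]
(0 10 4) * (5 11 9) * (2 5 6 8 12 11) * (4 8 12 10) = [4, 1, 5, 3, 0, 2, 12, 7, 10, 6, 8, 9, 11] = (0 4)(2 5)(6 12 11 9)(8 10)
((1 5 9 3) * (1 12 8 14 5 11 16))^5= (1 16 11)(3 9 5 14 8 12)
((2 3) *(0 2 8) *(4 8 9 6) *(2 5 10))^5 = (0 9 5 6 10 4 2 8 3) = ((0 5 10 2 3 9 6 4 8))^5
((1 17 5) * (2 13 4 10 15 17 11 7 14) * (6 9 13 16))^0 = (17)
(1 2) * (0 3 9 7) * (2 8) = (0 3 9 7)(1 8 2) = [3, 8, 1, 9, 4, 5, 6, 0, 2, 7]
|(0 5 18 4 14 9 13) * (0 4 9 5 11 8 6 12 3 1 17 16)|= 18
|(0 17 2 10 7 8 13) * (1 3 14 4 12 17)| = |(0 1 3 14 4 12 17 2 10 7 8 13)| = 12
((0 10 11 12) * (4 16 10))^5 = (0 12 11 10 16 4)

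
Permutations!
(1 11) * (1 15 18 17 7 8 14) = [0, 11, 2, 3, 4, 5, 6, 8, 14, 9, 10, 15, 12, 13, 1, 18, 16, 7, 17] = (1 11 15 18 17 7 8 14)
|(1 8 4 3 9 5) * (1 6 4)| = 10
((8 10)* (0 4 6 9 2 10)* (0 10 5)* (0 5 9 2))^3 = ((0 4 6 2 9)(8 10))^3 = (0 2 4 9 6)(8 10)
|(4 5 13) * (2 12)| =6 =|(2 12)(4 5 13)|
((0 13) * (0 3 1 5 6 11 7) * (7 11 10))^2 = (0 3 5 10)(1 6 7 13)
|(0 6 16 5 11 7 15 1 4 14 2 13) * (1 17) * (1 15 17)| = 13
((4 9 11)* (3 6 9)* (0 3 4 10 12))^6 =((0 3 6 9 11 10 12))^6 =(0 12 10 11 9 6 3)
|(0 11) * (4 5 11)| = 4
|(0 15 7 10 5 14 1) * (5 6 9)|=|(0 15 7 10 6 9 5 14 1)|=9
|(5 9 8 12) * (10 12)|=|(5 9 8 10 12)|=5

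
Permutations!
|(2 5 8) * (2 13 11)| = 5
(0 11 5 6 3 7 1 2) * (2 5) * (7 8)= [11, 5, 0, 8, 4, 6, 3, 1, 7, 9, 10, 2]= (0 11 2)(1 5 6 3 8 7)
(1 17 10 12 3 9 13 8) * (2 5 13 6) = (1 17 10 12 3 9 6 2 5 13 8) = [0, 17, 5, 9, 4, 13, 2, 7, 1, 6, 12, 11, 3, 8, 14, 15, 16, 10]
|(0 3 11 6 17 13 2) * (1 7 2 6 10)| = 21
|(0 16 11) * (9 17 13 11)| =6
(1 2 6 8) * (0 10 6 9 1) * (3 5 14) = (0 10 6 8)(1 2 9)(3 5 14) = [10, 2, 9, 5, 4, 14, 8, 7, 0, 1, 6, 11, 12, 13, 3]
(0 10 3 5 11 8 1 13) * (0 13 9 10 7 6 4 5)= (13)(0 7 6 4 5 11 8 1 9 10 3)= [7, 9, 2, 0, 5, 11, 4, 6, 1, 10, 3, 8, 12, 13]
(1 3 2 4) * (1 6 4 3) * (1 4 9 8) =[0, 4, 3, 2, 6, 5, 9, 7, 1, 8] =(1 4 6 9 8)(2 3)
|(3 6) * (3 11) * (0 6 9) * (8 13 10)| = |(0 6 11 3 9)(8 13 10)| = 15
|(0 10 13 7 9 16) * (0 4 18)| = 8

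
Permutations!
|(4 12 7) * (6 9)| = 6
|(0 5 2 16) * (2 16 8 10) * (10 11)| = 12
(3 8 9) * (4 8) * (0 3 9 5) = [3, 1, 2, 4, 8, 0, 6, 7, 5, 9] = (9)(0 3 4 8 5)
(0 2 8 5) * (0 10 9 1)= [2, 0, 8, 3, 4, 10, 6, 7, 5, 1, 9]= (0 2 8 5 10 9 1)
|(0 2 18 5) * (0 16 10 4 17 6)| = |(0 2 18 5 16 10 4 17 6)| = 9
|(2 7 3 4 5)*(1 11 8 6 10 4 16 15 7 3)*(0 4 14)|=|(0 4 5 2 3 16 15 7 1 11 8 6 10 14)|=14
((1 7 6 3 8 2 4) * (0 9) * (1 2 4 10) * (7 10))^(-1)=((0 9)(1 10)(2 7 6 3 8 4))^(-1)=(0 9)(1 10)(2 4 8 3 6 7)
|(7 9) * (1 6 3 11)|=4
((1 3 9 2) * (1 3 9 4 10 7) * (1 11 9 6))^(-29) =((1 6)(2 3 4 10 7 11 9))^(-29) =(1 6)(2 9 11 7 10 4 3)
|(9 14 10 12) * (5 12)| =5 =|(5 12 9 14 10)|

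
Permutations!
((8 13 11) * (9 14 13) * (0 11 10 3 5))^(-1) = ((0 11 8 9 14 13 10 3 5))^(-1) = (0 5 3 10 13 14 9 8 11)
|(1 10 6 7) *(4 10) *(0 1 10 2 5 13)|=|(0 1 4 2 5 13)(6 7 10)|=6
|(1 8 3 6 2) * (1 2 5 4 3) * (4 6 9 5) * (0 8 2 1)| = 10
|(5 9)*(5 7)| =|(5 9 7)| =3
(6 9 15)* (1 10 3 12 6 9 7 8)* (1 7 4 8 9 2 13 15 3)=(1 10)(2 13 15)(3 12 6 4 8 7 9)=[0, 10, 13, 12, 8, 5, 4, 9, 7, 3, 1, 11, 6, 15, 14, 2]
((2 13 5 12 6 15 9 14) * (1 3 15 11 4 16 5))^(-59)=(1 14 3 2 15 13 9)(4 16 5 12 6 11)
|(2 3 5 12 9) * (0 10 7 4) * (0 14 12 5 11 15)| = |(0 10 7 4 14 12 9 2 3 11 15)| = 11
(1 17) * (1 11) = (1 17 11) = [0, 17, 2, 3, 4, 5, 6, 7, 8, 9, 10, 1, 12, 13, 14, 15, 16, 11]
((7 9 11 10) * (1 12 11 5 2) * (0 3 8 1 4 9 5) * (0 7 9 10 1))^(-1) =((0 3 8)(1 12 11)(2 4 10 9 7 5))^(-1) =(0 8 3)(1 11 12)(2 5 7 9 10 4)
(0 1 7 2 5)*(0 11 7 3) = [1, 3, 5, 0, 4, 11, 6, 2, 8, 9, 10, 7] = (0 1 3)(2 5 11 7)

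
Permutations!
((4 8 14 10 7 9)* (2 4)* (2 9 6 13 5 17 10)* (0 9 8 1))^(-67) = ((0 9 8 14 2 4 1)(5 17 10 7 6 13))^(-67) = (0 14 1 8 4 9 2)(5 13 6 7 10 17)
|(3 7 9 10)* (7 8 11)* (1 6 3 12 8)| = |(1 6 3)(7 9 10 12 8 11)| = 6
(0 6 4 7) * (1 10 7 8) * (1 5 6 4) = (0 4 8 5 6 1 10 7) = [4, 10, 2, 3, 8, 6, 1, 0, 5, 9, 7]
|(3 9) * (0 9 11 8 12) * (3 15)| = 7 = |(0 9 15 3 11 8 12)|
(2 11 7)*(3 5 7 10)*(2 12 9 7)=(2 11 10 3 5)(7 12 9)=[0, 1, 11, 5, 4, 2, 6, 12, 8, 7, 3, 10, 9]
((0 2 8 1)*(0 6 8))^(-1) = (0 2)(1 8 6)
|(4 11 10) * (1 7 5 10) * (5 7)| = 5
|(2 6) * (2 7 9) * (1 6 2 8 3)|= 6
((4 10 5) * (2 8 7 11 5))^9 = (2 7 5 10 8 11 4)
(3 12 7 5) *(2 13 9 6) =[0, 1, 13, 12, 4, 3, 2, 5, 8, 6, 10, 11, 7, 9] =(2 13 9 6)(3 12 7 5)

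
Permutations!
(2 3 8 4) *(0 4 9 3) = (0 4 2)(3 8 9) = [4, 1, 0, 8, 2, 5, 6, 7, 9, 3]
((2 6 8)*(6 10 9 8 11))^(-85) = ((2 10 9 8)(6 11))^(-85) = (2 8 9 10)(6 11)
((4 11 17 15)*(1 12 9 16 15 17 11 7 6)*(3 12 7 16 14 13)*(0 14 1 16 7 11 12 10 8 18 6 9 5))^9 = ((0 14 13 3 10 8 18 6 16 15 4 7 9 1 11 12 5))^9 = (0 15 14 4 13 7 3 9 10 1 8 11 18 12 6 5 16)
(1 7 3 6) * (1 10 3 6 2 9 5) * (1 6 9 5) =(1 7 9)(2 5 6 10 3) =[0, 7, 5, 2, 4, 6, 10, 9, 8, 1, 3]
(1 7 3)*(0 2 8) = (0 2 8)(1 7 3) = [2, 7, 8, 1, 4, 5, 6, 3, 0]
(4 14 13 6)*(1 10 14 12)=(1 10 14 13 6 4 12)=[0, 10, 2, 3, 12, 5, 4, 7, 8, 9, 14, 11, 1, 6, 13]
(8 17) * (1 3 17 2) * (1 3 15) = (1 15)(2 3 17 8) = [0, 15, 3, 17, 4, 5, 6, 7, 2, 9, 10, 11, 12, 13, 14, 1, 16, 8]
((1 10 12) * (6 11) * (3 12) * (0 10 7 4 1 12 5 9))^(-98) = (12)(0 3 9 10 5)(1 7 4)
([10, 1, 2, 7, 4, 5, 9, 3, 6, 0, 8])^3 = (0 6 10 9 8)(3 7)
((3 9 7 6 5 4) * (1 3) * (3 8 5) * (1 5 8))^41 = (3 9 7 6)(4 5) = ((3 9 7 6)(4 5))^41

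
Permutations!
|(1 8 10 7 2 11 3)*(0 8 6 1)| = 14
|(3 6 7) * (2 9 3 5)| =|(2 9 3 6 7 5)| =6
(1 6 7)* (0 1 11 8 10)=(0 1 6 7 11 8 10)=[1, 6, 2, 3, 4, 5, 7, 11, 10, 9, 0, 8]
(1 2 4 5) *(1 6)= [0, 2, 4, 3, 5, 6, 1]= (1 2 4 5 6)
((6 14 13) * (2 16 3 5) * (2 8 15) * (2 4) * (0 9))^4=(2 8 16 15 3 4 5)(6 14 13)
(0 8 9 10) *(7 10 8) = (0 7 10)(8 9) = [7, 1, 2, 3, 4, 5, 6, 10, 9, 8, 0]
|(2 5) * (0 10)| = 2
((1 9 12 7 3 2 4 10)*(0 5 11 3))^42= (0 12 1 4 3 5 7 9 10 2 11)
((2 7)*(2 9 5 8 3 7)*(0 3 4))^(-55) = (0 3 7 9 5 8 4)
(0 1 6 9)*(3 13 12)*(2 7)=[1, 6, 7, 13, 4, 5, 9, 2, 8, 0, 10, 11, 3, 12]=(0 1 6 9)(2 7)(3 13 12)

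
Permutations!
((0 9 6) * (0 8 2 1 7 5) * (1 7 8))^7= (0 5 7 2 8 1 6 9)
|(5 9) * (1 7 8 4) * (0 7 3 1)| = 4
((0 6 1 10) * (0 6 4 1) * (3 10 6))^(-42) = (10)(0 1)(4 6) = ((0 4 1 6)(3 10))^(-42)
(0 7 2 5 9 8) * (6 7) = (0 6 7 2 5 9 8) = [6, 1, 5, 3, 4, 9, 7, 2, 0, 8]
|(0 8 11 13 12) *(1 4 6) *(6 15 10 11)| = |(0 8 6 1 4 15 10 11 13 12)| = 10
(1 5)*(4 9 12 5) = (1 4 9 12 5) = [0, 4, 2, 3, 9, 1, 6, 7, 8, 12, 10, 11, 5]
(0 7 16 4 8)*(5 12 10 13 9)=(0 7 16 4 8)(5 12 10 13 9)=[7, 1, 2, 3, 8, 12, 6, 16, 0, 5, 13, 11, 10, 9, 14, 15, 4]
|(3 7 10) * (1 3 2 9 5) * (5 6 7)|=15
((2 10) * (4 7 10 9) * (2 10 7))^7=((10)(2 9 4))^7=(10)(2 9 4)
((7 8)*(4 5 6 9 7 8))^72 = ((4 5 6 9 7))^72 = (4 6 7 5 9)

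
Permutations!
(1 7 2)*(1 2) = (1 7) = [0, 7, 2, 3, 4, 5, 6, 1]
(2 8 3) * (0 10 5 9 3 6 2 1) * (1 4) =[10, 0, 8, 4, 1, 9, 2, 7, 6, 3, 5] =(0 10 5 9 3 4 1)(2 8 6)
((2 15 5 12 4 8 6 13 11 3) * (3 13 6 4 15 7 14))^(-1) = ((2 7 14 3)(4 8)(5 12 15)(11 13))^(-1) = (2 3 14 7)(4 8)(5 15 12)(11 13)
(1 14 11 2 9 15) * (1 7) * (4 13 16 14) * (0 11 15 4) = (0 11 2 9 4 13 16 14 15 7 1) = [11, 0, 9, 3, 13, 5, 6, 1, 8, 4, 10, 2, 12, 16, 15, 7, 14]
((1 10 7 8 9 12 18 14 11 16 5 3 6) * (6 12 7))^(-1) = ((1 10 6)(3 12 18 14 11 16 5)(7 8 9))^(-1) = (1 6 10)(3 5 16 11 14 18 12)(7 9 8)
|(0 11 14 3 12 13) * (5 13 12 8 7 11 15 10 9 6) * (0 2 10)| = 30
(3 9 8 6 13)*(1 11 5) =(1 11 5)(3 9 8 6 13) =[0, 11, 2, 9, 4, 1, 13, 7, 6, 8, 10, 5, 12, 3]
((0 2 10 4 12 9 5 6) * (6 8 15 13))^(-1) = (0 6 13 15 8 5 9 12 4 10 2)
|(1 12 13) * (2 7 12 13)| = 6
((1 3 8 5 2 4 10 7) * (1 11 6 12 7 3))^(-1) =(2 5 8 3 10 4)(6 11 7 12)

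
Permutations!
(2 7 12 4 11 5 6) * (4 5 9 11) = (2 7 12 5 6)(9 11) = [0, 1, 7, 3, 4, 6, 2, 12, 8, 11, 10, 9, 5]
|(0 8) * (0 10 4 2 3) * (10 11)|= 7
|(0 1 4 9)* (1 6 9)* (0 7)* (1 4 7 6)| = 6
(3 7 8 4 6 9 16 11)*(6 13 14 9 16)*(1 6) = (1 6 16 11 3 7 8 4 13 14 9) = [0, 6, 2, 7, 13, 5, 16, 8, 4, 1, 10, 3, 12, 14, 9, 15, 11]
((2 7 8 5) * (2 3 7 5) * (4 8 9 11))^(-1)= (2 8 4 11 9 7 3 5)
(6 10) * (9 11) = (6 10)(9 11) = [0, 1, 2, 3, 4, 5, 10, 7, 8, 11, 6, 9]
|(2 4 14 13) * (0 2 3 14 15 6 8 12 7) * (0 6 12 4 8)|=|(0 2 8 4 15 12 7 6)(3 14 13)|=24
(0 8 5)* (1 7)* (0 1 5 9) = (0 8 9)(1 7 5) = [8, 7, 2, 3, 4, 1, 6, 5, 9, 0]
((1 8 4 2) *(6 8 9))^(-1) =(1 2 4 8 6 9)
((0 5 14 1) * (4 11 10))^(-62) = (0 14)(1 5)(4 11 10)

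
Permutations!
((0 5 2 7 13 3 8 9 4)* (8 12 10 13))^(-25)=(0 7 4 2 9 5 8)(3 13 10 12)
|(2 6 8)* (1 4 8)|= 5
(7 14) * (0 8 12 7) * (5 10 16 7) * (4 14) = (0 8 12 5 10 16 7 4 14) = [8, 1, 2, 3, 14, 10, 6, 4, 12, 9, 16, 11, 5, 13, 0, 15, 7]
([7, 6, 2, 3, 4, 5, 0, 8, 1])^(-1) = (0 6 1 8 7)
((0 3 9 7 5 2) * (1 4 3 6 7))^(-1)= (0 2 5 7 6)(1 9 3 4)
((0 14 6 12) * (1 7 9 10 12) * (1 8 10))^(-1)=(0 12 10 8 6 14)(1 9 7)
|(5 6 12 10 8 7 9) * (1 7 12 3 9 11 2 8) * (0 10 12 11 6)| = 24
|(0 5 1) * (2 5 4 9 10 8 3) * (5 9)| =20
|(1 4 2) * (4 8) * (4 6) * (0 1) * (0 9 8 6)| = |(0 1 6 4 2 9 8)| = 7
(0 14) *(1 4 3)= [14, 4, 2, 1, 3, 5, 6, 7, 8, 9, 10, 11, 12, 13, 0]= (0 14)(1 4 3)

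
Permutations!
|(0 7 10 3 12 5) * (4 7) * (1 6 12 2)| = 10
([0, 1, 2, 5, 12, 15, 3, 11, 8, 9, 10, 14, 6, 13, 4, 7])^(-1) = [0, 1, 2, 6, 14, 3, 12, 15, 8, 9, 10, 7, 4, 13, 11, 5]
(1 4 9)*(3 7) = [0, 4, 2, 7, 9, 5, 6, 3, 8, 1] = (1 4 9)(3 7)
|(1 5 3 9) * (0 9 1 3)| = |(0 9 3 1 5)| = 5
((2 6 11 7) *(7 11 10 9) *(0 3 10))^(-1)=((11)(0 3 10 9 7 2 6))^(-1)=(11)(0 6 2 7 9 10 3)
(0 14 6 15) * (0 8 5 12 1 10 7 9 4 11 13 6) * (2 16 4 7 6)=(0 14)(1 10 6 15 8 5 12)(2 16 4 11 13)(7 9)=[14, 10, 16, 3, 11, 12, 15, 9, 5, 7, 6, 13, 1, 2, 0, 8, 4]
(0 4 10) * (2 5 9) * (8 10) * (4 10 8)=(0 10)(2 5 9)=[10, 1, 5, 3, 4, 9, 6, 7, 8, 2, 0]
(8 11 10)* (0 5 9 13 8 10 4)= (0 5 9 13 8 11 4)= [5, 1, 2, 3, 0, 9, 6, 7, 11, 13, 10, 4, 12, 8]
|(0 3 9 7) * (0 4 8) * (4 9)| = 4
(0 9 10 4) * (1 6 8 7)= (0 9 10 4)(1 6 8 7)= [9, 6, 2, 3, 0, 5, 8, 1, 7, 10, 4]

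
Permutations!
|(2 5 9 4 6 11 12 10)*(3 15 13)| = 24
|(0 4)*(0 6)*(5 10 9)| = 3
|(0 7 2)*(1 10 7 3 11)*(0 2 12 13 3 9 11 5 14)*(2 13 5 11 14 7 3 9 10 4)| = |(0 10 3 11 1 4 2 13 9 14)(5 7 12)| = 30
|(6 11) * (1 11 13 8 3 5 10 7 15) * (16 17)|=|(1 11 6 13 8 3 5 10 7 15)(16 17)|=10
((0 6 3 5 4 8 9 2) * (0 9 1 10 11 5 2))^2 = ((0 6 3 2 9)(1 10 11 5 4 8))^2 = (0 3 9 6 2)(1 11 4)(5 8 10)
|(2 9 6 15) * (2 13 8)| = 6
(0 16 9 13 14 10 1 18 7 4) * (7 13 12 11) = (0 16 9 12 11 7 4)(1 18 13 14 10) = [16, 18, 2, 3, 0, 5, 6, 4, 8, 12, 1, 7, 11, 14, 10, 15, 9, 17, 13]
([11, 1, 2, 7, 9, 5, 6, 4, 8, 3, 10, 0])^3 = [11, 1, 2, 9, 7, 5, 6, 3, 8, 4, 10, 0]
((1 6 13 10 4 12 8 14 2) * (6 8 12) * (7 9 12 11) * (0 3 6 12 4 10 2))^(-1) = (0 14 8 1 2 13 6 3)(4 9 7 11 12)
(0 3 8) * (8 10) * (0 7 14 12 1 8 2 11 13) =(0 3 10 2 11 13)(1 8 7 14 12) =[3, 8, 11, 10, 4, 5, 6, 14, 7, 9, 2, 13, 1, 0, 12]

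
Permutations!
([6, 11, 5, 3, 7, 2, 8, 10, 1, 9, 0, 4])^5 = [4, 0, 5, 3, 8, 2, 7, 1, 10, 9, 11, 6]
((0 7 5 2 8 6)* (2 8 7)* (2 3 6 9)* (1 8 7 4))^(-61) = (0 6 3)(1 4 2 9 8)(5 7)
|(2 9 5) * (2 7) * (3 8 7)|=6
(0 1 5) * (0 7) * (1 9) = [9, 5, 2, 3, 4, 7, 6, 0, 8, 1] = (0 9 1 5 7)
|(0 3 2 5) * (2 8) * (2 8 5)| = 3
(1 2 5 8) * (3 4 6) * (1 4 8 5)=(1 2)(3 8 4 6)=[0, 2, 1, 8, 6, 5, 3, 7, 4]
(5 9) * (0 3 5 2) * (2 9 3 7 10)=(0 7 10 2)(3 5)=[7, 1, 0, 5, 4, 3, 6, 10, 8, 9, 2]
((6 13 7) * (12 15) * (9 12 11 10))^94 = (6 13 7)(9 10 11 15 12)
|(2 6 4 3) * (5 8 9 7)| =|(2 6 4 3)(5 8 9 7)| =4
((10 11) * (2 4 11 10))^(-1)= (2 11 4)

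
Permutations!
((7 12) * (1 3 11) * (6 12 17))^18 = (6 7)(12 17)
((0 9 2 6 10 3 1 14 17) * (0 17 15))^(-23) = ((17)(0 9 2 6 10 3 1 14 15))^(-23) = (17)(0 10 15 6 14 2 1 9 3)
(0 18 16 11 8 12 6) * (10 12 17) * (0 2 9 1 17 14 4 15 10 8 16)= (0 18)(1 17 8 14 4 15 10 12 6 2 9)(11 16)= [18, 17, 9, 3, 15, 5, 2, 7, 14, 1, 12, 16, 6, 13, 4, 10, 11, 8, 0]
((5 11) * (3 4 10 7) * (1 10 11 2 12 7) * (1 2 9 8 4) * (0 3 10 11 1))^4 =(12)(1 8 5)(4 9 11)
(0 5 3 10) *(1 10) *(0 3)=(0 5)(1 10 3)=[5, 10, 2, 1, 4, 0, 6, 7, 8, 9, 3]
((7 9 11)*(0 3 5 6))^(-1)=((0 3 5 6)(7 9 11))^(-1)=(0 6 5 3)(7 11 9)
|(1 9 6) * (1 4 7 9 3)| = 4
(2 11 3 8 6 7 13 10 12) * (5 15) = [0, 1, 11, 8, 4, 15, 7, 13, 6, 9, 12, 3, 2, 10, 14, 5] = (2 11 3 8 6 7 13 10 12)(5 15)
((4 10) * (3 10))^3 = (10)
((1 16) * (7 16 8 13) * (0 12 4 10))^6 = (0 4)(1 8 13 7 16)(10 12)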